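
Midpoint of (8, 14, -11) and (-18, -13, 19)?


Midpoint = ((8+-18)/2, (14+-13)/2, (-11+19)/2) = (-5, 0.5, 4)

(-5, 0.5, 4)


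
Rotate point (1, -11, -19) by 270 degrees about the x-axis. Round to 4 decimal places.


x' = 1
y' = -11*cos(270) - -19*sin(270) = -19
z' = -11*sin(270) + -19*cos(270) = 11

(1, -19, 11)


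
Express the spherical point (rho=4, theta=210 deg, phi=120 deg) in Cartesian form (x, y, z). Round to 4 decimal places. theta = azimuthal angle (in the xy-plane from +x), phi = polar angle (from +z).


x = 4 * sin(120) * cos(210) = -3
y = 4 * sin(120) * sin(210) = -1.7321
z = 4 * cos(120) = -2

(-3, -1.7321, -2)


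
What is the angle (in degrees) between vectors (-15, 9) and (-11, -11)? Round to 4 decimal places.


dot = -15*-11 + 9*-11 = 66
|u| = 17.4929, |v| = 15.5563
cos(angle) = 0.2425
angle = 75.9638 degrees

75.9638 degrees


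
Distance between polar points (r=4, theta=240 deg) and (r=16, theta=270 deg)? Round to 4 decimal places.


d = sqrt(r1^2 + r2^2 - 2*r1*r2*cos(t2-t1))
d = sqrt(4^2 + 16^2 - 2*4*16*cos(270-240)) = 12.6944

12.6944


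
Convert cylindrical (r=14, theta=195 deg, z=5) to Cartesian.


x = 14 * cos(195) = -13.523
y = 14 * sin(195) = -3.6235
z = 5

(-13.523, -3.6235, 5)


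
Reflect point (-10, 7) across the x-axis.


Reflection across x-axis: (x, y) -> (x, -y)
(-10, 7) -> (-10, -7)

(-10, -7)


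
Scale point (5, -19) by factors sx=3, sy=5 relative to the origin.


Scaling: (x*sx, y*sy) = (5*3, -19*5) = (15, -95)

(15, -95)


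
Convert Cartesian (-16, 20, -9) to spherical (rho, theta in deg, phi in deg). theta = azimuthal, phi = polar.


rho = sqrt((-16)^2 + 20^2 + (-9)^2) = 27.1477
theta = atan2(20, -16) = 128.6598 deg
phi = acos(-9/27.1477) = 109.361 deg

rho = 27.1477, theta = 128.6598 deg, phi = 109.361 deg


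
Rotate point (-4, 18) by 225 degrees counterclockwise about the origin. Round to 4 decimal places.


x' = -4*cos(225) - 18*sin(225) = 15.5563
y' = -4*sin(225) + 18*cos(225) = -9.8995

(15.5563, -9.8995)


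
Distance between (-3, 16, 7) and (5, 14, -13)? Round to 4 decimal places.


d = sqrt((5--3)^2 + (14-16)^2 + (-13-7)^2) = 21.6333

21.6333


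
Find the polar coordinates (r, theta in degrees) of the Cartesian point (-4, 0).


r = sqrt((-4)^2 + 0^2) = 4
theta = atan2(0, -4) = 180 degrees

r = 4, theta = 180 degrees


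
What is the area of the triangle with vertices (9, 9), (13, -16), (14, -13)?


Area = |x1(y2-y3) + x2(y3-y1) + x3(y1-y2)| / 2
= |9*(-16--13) + 13*(-13-9) + 14*(9--16)| / 2
= 18.5

18.5


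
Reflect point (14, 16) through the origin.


Reflection through origin: (x, y) -> (-x, -y)
(14, 16) -> (-14, -16)

(-14, -16)


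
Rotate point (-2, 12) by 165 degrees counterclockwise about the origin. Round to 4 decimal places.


x' = -2*cos(165) - 12*sin(165) = -1.174
y' = -2*sin(165) + 12*cos(165) = -12.1087

(-1.174, -12.1087)


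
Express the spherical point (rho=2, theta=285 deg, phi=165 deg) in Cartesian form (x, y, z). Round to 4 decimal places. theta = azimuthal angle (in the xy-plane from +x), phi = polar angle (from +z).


x = 2 * sin(165) * cos(285) = 0.134
y = 2 * sin(165) * sin(285) = -0.5
z = 2 * cos(165) = -1.9319

(0.134, -0.5, -1.9319)


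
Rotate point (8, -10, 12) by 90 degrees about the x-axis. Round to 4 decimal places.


x' = 8
y' = -10*cos(90) - 12*sin(90) = -12
z' = -10*sin(90) + 12*cos(90) = -10

(8, -12, -10)


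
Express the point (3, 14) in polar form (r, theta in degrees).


r = sqrt(3^2 + 14^2) = 14.3178
theta = atan2(14, 3) = 77.9052 degrees

r = 14.3178, theta = 77.9052 degrees


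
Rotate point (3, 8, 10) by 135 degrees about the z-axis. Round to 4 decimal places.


x' = 3*cos(135) - 8*sin(135) = -7.7782
y' = 3*sin(135) + 8*cos(135) = -3.5355
z' = 10

(-7.7782, -3.5355, 10)


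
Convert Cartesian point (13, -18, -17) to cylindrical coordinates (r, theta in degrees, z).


r = sqrt(13^2 + (-18)^2) = 22.2036
theta = atan2(-18, 13) = 305.8377 deg
z = -17

r = 22.2036, theta = 305.8377 deg, z = -17


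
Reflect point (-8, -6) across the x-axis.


Reflection across x-axis: (x, y) -> (x, -y)
(-8, -6) -> (-8, 6)

(-8, 6)


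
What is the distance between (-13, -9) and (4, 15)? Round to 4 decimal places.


d = sqrt((4--13)^2 + (15--9)^2) = 29.4109

29.4109


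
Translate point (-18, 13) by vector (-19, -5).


Translation: (x+dx, y+dy) = (-18+-19, 13+-5) = (-37, 8)

(-37, 8)


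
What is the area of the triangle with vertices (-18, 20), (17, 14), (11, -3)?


Area = |x1(y2-y3) + x2(y3-y1) + x3(y1-y2)| / 2
= |-18*(14--3) + 17*(-3-20) + 11*(20-14)| / 2
= 315.5

315.5


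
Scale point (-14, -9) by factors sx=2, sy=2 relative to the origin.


Scaling: (x*sx, y*sy) = (-14*2, -9*2) = (-28, -18)

(-28, -18)


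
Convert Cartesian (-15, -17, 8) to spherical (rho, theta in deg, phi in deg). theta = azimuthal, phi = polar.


rho = sqrt((-15)^2 + (-17)^2 + 8^2) = 24.0416
theta = atan2(-17, -15) = 228.5763 deg
phi = acos(8/24.0416) = 70.5639 deg

rho = 24.0416, theta = 228.5763 deg, phi = 70.5639 deg


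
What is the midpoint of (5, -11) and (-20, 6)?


Midpoint = ((5+-20)/2, (-11+6)/2) = (-7.5, -2.5)

(-7.5, -2.5)


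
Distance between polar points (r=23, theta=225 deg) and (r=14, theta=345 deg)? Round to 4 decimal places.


d = sqrt(r1^2 + r2^2 - 2*r1*r2*cos(t2-t1))
d = sqrt(23^2 + 14^2 - 2*23*14*cos(345-225)) = 32.3574

32.3574


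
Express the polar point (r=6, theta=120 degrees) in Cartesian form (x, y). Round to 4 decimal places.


x = 6 * cos(120) = -3
y = 6 * sin(120) = 5.1962

(-3, 5.1962)


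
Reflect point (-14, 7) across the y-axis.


Reflection across y-axis: (x, y) -> (-x, y)
(-14, 7) -> (14, 7)

(14, 7)


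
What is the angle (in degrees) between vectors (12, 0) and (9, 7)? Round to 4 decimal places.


dot = 12*9 + 0*7 = 108
|u| = 12, |v| = 11.4018
cos(angle) = 0.7894
angle = 37.875 degrees

37.875 degrees


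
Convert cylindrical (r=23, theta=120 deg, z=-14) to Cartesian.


x = 23 * cos(120) = -11.5
y = 23 * sin(120) = 19.9186
z = -14

(-11.5, 19.9186, -14)


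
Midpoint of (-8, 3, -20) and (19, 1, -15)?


Midpoint = ((-8+19)/2, (3+1)/2, (-20+-15)/2) = (5.5, 2, -17.5)

(5.5, 2, -17.5)


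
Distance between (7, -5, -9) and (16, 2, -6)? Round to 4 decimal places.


d = sqrt((16-7)^2 + (2--5)^2 + (-6--9)^2) = 11.7898

11.7898


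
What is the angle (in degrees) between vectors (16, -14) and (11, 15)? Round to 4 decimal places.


dot = 16*11 + -14*15 = -34
|u| = 21.2603, |v| = 18.6011
cos(angle) = -0.086
angle = 94.9321 degrees

94.9321 degrees


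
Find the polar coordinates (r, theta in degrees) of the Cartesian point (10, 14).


r = sqrt(10^2 + 14^2) = 17.2047
theta = atan2(14, 10) = 54.4623 degrees

r = 17.2047, theta = 54.4623 degrees


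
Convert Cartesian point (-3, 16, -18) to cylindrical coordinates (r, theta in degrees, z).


r = sqrt((-3)^2 + 16^2) = 16.2788
theta = atan2(16, -3) = 100.6197 deg
z = -18

r = 16.2788, theta = 100.6197 deg, z = -18


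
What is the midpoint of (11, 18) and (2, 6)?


Midpoint = ((11+2)/2, (18+6)/2) = (6.5, 12)

(6.5, 12)


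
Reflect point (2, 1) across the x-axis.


Reflection across x-axis: (x, y) -> (x, -y)
(2, 1) -> (2, -1)

(2, -1)


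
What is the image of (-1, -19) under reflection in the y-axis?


Reflection across y-axis: (x, y) -> (-x, y)
(-1, -19) -> (1, -19)

(1, -19)


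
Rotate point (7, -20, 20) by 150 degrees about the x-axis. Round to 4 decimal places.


x' = 7
y' = -20*cos(150) - 20*sin(150) = 7.3205
z' = -20*sin(150) + 20*cos(150) = -27.3205

(7, 7.3205, -27.3205)


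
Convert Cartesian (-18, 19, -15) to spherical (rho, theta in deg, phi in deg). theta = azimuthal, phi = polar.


rho = sqrt((-18)^2 + 19^2 + (-15)^2) = 30.1662
theta = atan2(19, -18) = 133.4518 deg
phi = acos(-15/30.1662) = 119.8179 deg

rho = 30.1662, theta = 133.4518 deg, phi = 119.8179 deg


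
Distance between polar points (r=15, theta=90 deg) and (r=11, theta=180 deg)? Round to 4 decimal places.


d = sqrt(r1^2 + r2^2 - 2*r1*r2*cos(t2-t1))
d = sqrt(15^2 + 11^2 - 2*15*11*cos(180-90)) = 18.6011

18.6011


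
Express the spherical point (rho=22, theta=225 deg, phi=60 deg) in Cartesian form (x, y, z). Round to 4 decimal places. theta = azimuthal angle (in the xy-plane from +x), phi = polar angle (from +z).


x = 22 * sin(60) * cos(225) = -13.4722
y = 22 * sin(60) * sin(225) = -13.4722
z = 22 * cos(60) = 11

(-13.4722, -13.4722, 11)


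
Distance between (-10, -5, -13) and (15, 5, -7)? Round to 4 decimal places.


d = sqrt((15--10)^2 + (5--5)^2 + (-7--13)^2) = 27.5862

27.5862


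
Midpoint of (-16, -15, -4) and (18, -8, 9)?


Midpoint = ((-16+18)/2, (-15+-8)/2, (-4+9)/2) = (1, -11.5, 2.5)

(1, -11.5, 2.5)


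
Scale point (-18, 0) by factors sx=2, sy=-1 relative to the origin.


Scaling: (x*sx, y*sy) = (-18*2, 0*-1) = (-36, 0)

(-36, 0)


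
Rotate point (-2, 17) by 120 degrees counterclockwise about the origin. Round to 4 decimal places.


x' = -2*cos(120) - 17*sin(120) = -13.7224
y' = -2*sin(120) + 17*cos(120) = -10.2321

(-13.7224, -10.2321)


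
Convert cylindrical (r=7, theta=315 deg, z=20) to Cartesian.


x = 7 * cos(315) = 4.9497
y = 7 * sin(315) = -4.9497
z = 20

(4.9497, -4.9497, 20)


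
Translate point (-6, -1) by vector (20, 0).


Translation: (x+dx, y+dy) = (-6+20, -1+0) = (14, -1)

(14, -1)


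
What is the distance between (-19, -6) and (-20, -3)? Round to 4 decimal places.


d = sqrt((-20--19)^2 + (-3--6)^2) = 3.1623

3.1623


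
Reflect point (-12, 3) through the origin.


Reflection through origin: (x, y) -> (-x, -y)
(-12, 3) -> (12, -3)

(12, -3)


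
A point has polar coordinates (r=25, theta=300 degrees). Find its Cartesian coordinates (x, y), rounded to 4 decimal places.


x = 25 * cos(300) = 12.5
y = 25 * sin(300) = -21.6506

(12.5, -21.6506)


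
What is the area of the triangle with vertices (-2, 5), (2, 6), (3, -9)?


Area = |x1(y2-y3) + x2(y3-y1) + x3(y1-y2)| / 2
= |-2*(6--9) + 2*(-9-5) + 3*(5-6)| / 2
= 30.5

30.5


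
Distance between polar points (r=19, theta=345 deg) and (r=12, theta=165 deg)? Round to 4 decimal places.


d = sqrt(r1^2 + r2^2 - 2*r1*r2*cos(t2-t1))
d = sqrt(19^2 + 12^2 - 2*19*12*cos(165-345)) = 31

31


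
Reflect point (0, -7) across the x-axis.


Reflection across x-axis: (x, y) -> (x, -y)
(0, -7) -> (0, 7)

(0, 7)


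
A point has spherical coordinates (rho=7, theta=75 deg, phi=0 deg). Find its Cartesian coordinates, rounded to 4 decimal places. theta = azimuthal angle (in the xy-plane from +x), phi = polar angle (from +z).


x = 7 * sin(0) * cos(75) = 0
y = 7 * sin(0) * sin(75) = 0
z = 7 * cos(0) = 7

(0, 0, 7)


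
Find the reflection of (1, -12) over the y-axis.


Reflection across y-axis: (x, y) -> (-x, y)
(1, -12) -> (-1, -12)

(-1, -12)


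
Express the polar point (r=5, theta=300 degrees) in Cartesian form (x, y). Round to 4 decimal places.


x = 5 * cos(300) = 2.5
y = 5 * sin(300) = -4.3301

(2.5, -4.3301)


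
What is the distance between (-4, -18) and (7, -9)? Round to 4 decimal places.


d = sqrt((7--4)^2 + (-9--18)^2) = 14.2127

14.2127


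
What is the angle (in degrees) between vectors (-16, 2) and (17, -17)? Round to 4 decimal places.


dot = -16*17 + 2*-17 = -306
|u| = 16.1245, |v| = 24.0416
cos(angle) = -0.7894
angle = 142.125 degrees

142.125 degrees


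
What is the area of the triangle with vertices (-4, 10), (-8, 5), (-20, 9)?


Area = |x1(y2-y3) + x2(y3-y1) + x3(y1-y2)| / 2
= |-4*(5-9) + -8*(9-10) + -20*(10-5)| / 2
= 38

38


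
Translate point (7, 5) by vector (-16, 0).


Translation: (x+dx, y+dy) = (7+-16, 5+0) = (-9, 5)

(-9, 5)


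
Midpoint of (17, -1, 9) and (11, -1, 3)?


Midpoint = ((17+11)/2, (-1+-1)/2, (9+3)/2) = (14, -1, 6)

(14, -1, 6)


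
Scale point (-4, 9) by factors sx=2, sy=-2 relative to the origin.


Scaling: (x*sx, y*sy) = (-4*2, 9*-2) = (-8, -18)

(-8, -18)


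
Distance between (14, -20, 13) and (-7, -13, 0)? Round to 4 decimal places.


d = sqrt((-7-14)^2 + (-13--20)^2 + (0-13)^2) = 25.671

25.671


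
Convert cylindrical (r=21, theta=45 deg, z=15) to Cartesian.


x = 21 * cos(45) = 14.8492
y = 21 * sin(45) = 14.8492
z = 15

(14.8492, 14.8492, 15)


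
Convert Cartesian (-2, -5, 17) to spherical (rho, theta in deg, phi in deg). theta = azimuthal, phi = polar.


rho = sqrt((-2)^2 + (-5)^2 + 17^2) = 17.8326
theta = atan2(-5, -2) = 248.1986 deg
phi = acos(17/17.8326) = 17.5769 deg

rho = 17.8326, theta = 248.1986 deg, phi = 17.5769 deg


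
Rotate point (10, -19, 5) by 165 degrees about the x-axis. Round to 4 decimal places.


x' = 10
y' = -19*cos(165) - 5*sin(165) = 17.0585
z' = -19*sin(165) + 5*cos(165) = -9.7472

(10, 17.0585, -9.7472)


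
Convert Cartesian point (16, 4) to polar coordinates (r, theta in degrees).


r = sqrt(16^2 + 4^2) = 16.4924
theta = atan2(4, 16) = 14.0362 degrees

r = 16.4924, theta = 14.0362 degrees


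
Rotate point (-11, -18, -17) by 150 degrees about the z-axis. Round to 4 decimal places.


x' = -11*cos(150) - -18*sin(150) = 18.5263
y' = -11*sin(150) + -18*cos(150) = 10.0885
z' = -17

(18.5263, 10.0885, -17)


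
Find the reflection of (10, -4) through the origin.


Reflection through origin: (x, y) -> (-x, -y)
(10, -4) -> (-10, 4)

(-10, 4)


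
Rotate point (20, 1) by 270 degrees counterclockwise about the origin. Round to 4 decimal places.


x' = 20*cos(270) - 1*sin(270) = 1
y' = 20*sin(270) + 1*cos(270) = -20

(1, -20)


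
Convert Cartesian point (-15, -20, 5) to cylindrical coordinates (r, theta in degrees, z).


r = sqrt((-15)^2 + (-20)^2) = 25
theta = atan2(-20, -15) = 233.1301 deg
z = 5

r = 25, theta = 233.1301 deg, z = 5


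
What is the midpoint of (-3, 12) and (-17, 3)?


Midpoint = ((-3+-17)/2, (12+3)/2) = (-10, 7.5)

(-10, 7.5)


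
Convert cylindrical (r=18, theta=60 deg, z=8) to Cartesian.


x = 18 * cos(60) = 9
y = 18 * sin(60) = 15.5885
z = 8

(9, 15.5885, 8)


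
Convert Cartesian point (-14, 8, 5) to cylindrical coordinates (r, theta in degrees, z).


r = sqrt((-14)^2 + 8^2) = 16.1245
theta = atan2(8, -14) = 150.2551 deg
z = 5

r = 16.1245, theta = 150.2551 deg, z = 5


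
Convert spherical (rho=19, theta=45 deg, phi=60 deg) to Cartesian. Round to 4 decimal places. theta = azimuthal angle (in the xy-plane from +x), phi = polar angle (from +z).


x = 19 * sin(60) * cos(45) = 11.6351
y = 19 * sin(60) * sin(45) = 11.6351
z = 19 * cos(60) = 9.5

(11.6351, 11.6351, 9.5)


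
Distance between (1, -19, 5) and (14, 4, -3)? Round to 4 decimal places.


d = sqrt((14-1)^2 + (4--19)^2 + (-3-5)^2) = 27.6043

27.6043


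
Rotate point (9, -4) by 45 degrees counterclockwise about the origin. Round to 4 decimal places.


x' = 9*cos(45) - -4*sin(45) = 9.1924
y' = 9*sin(45) + -4*cos(45) = 3.5355

(9.1924, 3.5355)


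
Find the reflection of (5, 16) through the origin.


Reflection through origin: (x, y) -> (-x, -y)
(5, 16) -> (-5, -16)

(-5, -16)


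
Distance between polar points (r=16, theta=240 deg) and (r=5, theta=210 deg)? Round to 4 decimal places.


d = sqrt(r1^2 + r2^2 - 2*r1*r2*cos(t2-t1))
d = sqrt(16^2 + 5^2 - 2*16*5*cos(210-240)) = 11.9347

11.9347


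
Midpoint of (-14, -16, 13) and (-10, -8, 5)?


Midpoint = ((-14+-10)/2, (-16+-8)/2, (13+5)/2) = (-12, -12, 9)

(-12, -12, 9)


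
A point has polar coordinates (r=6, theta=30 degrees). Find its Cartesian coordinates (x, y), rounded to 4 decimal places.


x = 6 * cos(30) = 5.1962
y = 6 * sin(30) = 3

(5.1962, 3)


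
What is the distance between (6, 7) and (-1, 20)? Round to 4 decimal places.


d = sqrt((-1-6)^2 + (20-7)^2) = 14.7648

14.7648


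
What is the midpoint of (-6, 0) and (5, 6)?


Midpoint = ((-6+5)/2, (0+6)/2) = (-0.5, 3)

(-0.5, 3)


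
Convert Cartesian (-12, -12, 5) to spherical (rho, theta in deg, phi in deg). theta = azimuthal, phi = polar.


rho = sqrt((-12)^2 + (-12)^2 + 5^2) = 17.6918
theta = atan2(-12, -12) = 225 deg
phi = acos(5/17.6918) = 73.5836 deg

rho = 17.6918, theta = 225 deg, phi = 73.5836 deg


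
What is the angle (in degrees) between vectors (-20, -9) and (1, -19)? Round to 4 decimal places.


dot = -20*1 + -9*-19 = 151
|u| = 21.9317, |v| = 19.0263
cos(angle) = 0.3619
angle = 68.785 degrees

68.785 degrees


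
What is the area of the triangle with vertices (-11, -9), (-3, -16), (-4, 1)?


Area = |x1(y2-y3) + x2(y3-y1) + x3(y1-y2)| / 2
= |-11*(-16-1) + -3*(1--9) + -4*(-9--16)| / 2
= 64.5

64.5


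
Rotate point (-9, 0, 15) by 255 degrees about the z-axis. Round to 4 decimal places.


x' = -9*cos(255) - 0*sin(255) = 2.3294
y' = -9*sin(255) + 0*cos(255) = 8.6933
z' = 15

(2.3294, 8.6933, 15)


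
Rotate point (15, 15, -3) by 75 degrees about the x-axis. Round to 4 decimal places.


x' = 15
y' = 15*cos(75) - -3*sin(75) = 6.7801
z' = 15*sin(75) + -3*cos(75) = 13.7124

(15, 6.7801, 13.7124)


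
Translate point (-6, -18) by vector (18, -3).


Translation: (x+dx, y+dy) = (-6+18, -18+-3) = (12, -21)

(12, -21)


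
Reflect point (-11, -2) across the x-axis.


Reflection across x-axis: (x, y) -> (x, -y)
(-11, -2) -> (-11, 2)

(-11, 2)


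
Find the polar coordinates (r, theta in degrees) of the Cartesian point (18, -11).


r = sqrt(18^2 + (-11)^2) = 21.095
theta = atan2(-11, 18) = 328.5704 degrees

r = 21.095, theta = 328.5704 degrees


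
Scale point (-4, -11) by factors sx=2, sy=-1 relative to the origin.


Scaling: (x*sx, y*sy) = (-4*2, -11*-1) = (-8, 11)

(-8, 11)


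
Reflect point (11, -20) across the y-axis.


Reflection across y-axis: (x, y) -> (-x, y)
(11, -20) -> (-11, -20)

(-11, -20)


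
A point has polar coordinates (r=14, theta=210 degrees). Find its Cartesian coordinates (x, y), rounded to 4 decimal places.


x = 14 * cos(210) = -12.1244
y = 14 * sin(210) = -7

(-12.1244, -7)


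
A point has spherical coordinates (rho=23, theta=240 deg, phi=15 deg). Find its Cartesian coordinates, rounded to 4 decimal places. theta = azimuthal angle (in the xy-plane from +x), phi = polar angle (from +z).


x = 23 * sin(15) * cos(240) = -2.9764
y = 23 * sin(15) * sin(240) = -5.1553
z = 23 * cos(15) = 22.2163

(-2.9764, -5.1553, 22.2163)


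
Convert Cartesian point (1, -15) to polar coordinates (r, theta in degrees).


r = sqrt(1^2 + (-15)^2) = 15.0333
theta = atan2(-15, 1) = 273.8141 degrees

r = 15.0333, theta = 273.8141 degrees


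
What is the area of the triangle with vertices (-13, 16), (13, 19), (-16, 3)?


Area = |x1(y2-y3) + x2(y3-y1) + x3(y1-y2)| / 2
= |-13*(19-3) + 13*(3-16) + -16*(16-19)| / 2
= 164.5

164.5


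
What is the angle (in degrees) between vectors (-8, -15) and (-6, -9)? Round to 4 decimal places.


dot = -8*-6 + -15*-9 = 183
|u| = 17, |v| = 10.8167
cos(angle) = 0.9952
angle = 5.6176 degrees

5.6176 degrees


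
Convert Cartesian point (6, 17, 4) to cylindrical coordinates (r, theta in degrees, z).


r = sqrt(6^2 + 17^2) = 18.0278
theta = atan2(17, 6) = 70.56 deg
z = 4

r = 18.0278, theta = 70.56 deg, z = 4


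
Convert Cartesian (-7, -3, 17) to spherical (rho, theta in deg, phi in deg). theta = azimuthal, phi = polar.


rho = sqrt((-7)^2 + (-3)^2 + 17^2) = 18.6279
theta = atan2(-3, -7) = 203.1986 deg
phi = acos(17/18.6279) = 24.1317 deg

rho = 18.6279, theta = 203.1986 deg, phi = 24.1317 deg


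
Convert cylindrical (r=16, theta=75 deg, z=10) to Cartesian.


x = 16 * cos(75) = 4.1411
y = 16 * sin(75) = 15.4548
z = 10

(4.1411, 15.4548, 10)


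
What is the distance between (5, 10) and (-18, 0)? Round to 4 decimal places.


d = sqrt((-18-5)^2 + (0-10)^2) = 25.0799

25.0799


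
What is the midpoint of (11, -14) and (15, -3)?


Midpoint = ((11+15)/2, (-14+-3)/2) = (13, -8.5)

(13, -8.5)


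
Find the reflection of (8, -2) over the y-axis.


Reflection across y-axis: (x, y) -> (-x, y)
(8, -2) -> (-8, -2)

(-8, -2)


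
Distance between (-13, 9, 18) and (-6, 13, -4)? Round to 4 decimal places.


d = sqrt((-6--13)^2 + (13-9)^2 + (-4-18)^2) = 23.4307

23.4307


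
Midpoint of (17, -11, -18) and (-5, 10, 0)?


Midpoint = ((17+-5)/2, (-11+10)/2, (-18+0)/2) = (6, -0.5, -9)

(6, -0.5, -9)


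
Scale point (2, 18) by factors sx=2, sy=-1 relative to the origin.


Scaling: (x*sx, y*sy) = (2*2, 18*-1) = (4, -18)

(4, -18)


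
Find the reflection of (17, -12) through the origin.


Reflection through origin: (x, y) -> (-x, -y)
(17, -12) -> (-17, 12)

(-17, 12)


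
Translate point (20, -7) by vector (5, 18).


Translation: (x+dx, y+dy) = (20+5, -7+18) = (25, 11)

(25, 11)


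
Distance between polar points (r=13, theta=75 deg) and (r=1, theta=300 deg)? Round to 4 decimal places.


d = sqrt(r1^2 + r2^2 - 2*r1*r2*cos(t2-t1))
d = sqrt(13^2 + 1^2 - 2*13*1*cos(300-75)) = 13.7253

13.7253


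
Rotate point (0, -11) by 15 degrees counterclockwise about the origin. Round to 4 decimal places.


x' = 0*cos(15) - -11*sin(15) = 2.847
y' = 0*sin(15) + -11*cos(15) = -10.6252

(2.847, -10.6252)


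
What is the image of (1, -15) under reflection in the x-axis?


Reflection across x-axis: (x, y) -> (x, -y)
(1, -15) -> (1, 15)

(1, 15)


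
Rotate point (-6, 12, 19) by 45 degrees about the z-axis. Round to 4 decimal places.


x' = -6*cos(45) - 12*sin(45) = -12.7279
y' = -6*sin(45) + 12*cos(45) = 4.2426
z' = 19

(-12.7279, 4.2426, 19)


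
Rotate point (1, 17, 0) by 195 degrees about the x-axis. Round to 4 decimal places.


x' = 1
y' = 17*cos(195) - 0*sin(195) = -16.4207
z' = 17*sin(195) + 0*cos(195) = -4.3999

(1, -16.4207, -4.3999)


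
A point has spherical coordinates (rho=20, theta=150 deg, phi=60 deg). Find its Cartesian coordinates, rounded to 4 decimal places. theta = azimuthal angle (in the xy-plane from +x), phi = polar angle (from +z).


x = 20 * sin(60) * cos(150) = -15
y = 20 * sin(60) * sin(150) = 8.6603
z = 20 * cos(60) = 10

(-15, 8.6603, 10)


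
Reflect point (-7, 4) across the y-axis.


Reflection across y-axis: (x, y) -> (-x, y)
(-7, 4) -> (7, 4)

(7, 4)


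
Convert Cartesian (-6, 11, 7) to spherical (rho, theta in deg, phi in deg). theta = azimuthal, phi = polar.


rho = sqrt((-6)^2 + 11^2 + 7^2) = 14.3527
theta = atan2(11, -6) = 118.6105 deg
phi = acos(7/14.3527) = 60.8096 deg

rho = 14.3527, theta = 118.6105 deg, phi = 60.8096 deg


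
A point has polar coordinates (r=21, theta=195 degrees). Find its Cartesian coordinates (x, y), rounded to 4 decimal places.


x = 21 * cos(195) = -20.2844
y = 21 * sin(195) = -5.4352

(-20.2844, -5.4352)


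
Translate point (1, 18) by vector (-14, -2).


Translation: (x+dx, y+dy) = (1+-14, 18+-2) = (-13, 16)

(-13, 16)


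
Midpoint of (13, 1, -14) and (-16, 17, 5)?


Midpoint = ((13+-16)/2, (1+17)/2, (-14+5)/2) = (-1.5, 9, -4.5)

(-1.5, 9, -4.5)


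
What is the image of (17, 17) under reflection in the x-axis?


Reflection across x-axis: (x, y) -> (x, -y)
(17, 17) -> (17, -17)

(17, -17)


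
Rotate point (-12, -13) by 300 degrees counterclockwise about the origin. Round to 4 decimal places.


x' = -12*cos(300) - -13*sin(300) = -17.2583
y' = -12*sin(300) + -13*cos(300) = 3.8923

(-17.2583, 3.8923)


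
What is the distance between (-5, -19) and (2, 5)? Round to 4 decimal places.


d = sqrt((2--5)^2 + (5--19)^2) = 25

25


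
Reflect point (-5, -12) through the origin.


Reflection through origin: (x, y) -> (-x, -y)
(-5, -12) -> (5, 12)

(5, 12)


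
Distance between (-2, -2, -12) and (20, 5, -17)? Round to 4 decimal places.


d = sqrt((20--2)^2 + (5--2)^2 + (-17--12)^2) = 23.622

23.622


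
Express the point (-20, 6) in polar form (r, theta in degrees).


r = sqrt((-20)^2 + 6^2) = 20.8806
theta = atan2(6, -20) = 163.3008 degrees

r = 20.8806, theta = 163.3008 degrees


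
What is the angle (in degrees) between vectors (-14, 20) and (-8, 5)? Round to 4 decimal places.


dot = -14*-8 + 20*5 = 212
|u| = 24.4131, |v| = 9.434
cos(angle) = 0.9205
angle = 23.0026 degrees

23.0026 degrees


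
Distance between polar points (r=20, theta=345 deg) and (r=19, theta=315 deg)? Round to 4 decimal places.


d = sqrt(r1^2 + r2^2 - 2*r1*r2*cos(t2-t1))
d = sqrt(20^2 + 19^2 - 2*20*19*cos(315-345)) = 10.1401

10.1401


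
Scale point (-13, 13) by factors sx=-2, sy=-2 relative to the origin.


Scaling: (x*sx, y*sy) = (-13*-2, 13*-2) = (26, -26)

(26, -26)


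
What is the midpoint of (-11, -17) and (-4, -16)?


Midpoint = ((-11+-4)/2, (-17+-16)/2) = (-7.5, -16.5)

(-7.5, -16.5)


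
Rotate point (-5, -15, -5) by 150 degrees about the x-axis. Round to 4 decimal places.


x' = -5
y' = -15*cos(150) - -5*sin(150) = 15.4904
z' = -15*sin(150) + -5*cos(150) = -3.1699

(-5, 15.4904, -3.1699)


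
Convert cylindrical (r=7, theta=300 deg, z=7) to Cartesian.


x = 7 * cos(300) = 3.5
y = 7 * sin(300) = -6.0622
z = 7

(3.5, -6.0622, 7)


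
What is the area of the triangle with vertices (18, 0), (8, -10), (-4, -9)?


Area = |x1(y2-y3) + x2(y3-y1) + x3(y1-y2)| / 2
= |18*(-10--9) + 8*(-9-0) + -4*(0--10)| / 2
= 65

65


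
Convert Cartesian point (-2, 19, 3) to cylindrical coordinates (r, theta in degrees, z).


r = sqrt((-2)^2 + 19^2) = 19.105
theta = atan2(19, -2) = 96.009 deg
z = 3

r = 19.105, theta = 96.009 deg, z = 3


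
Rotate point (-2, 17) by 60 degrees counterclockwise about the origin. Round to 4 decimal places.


x' = -2*cos(60) - 17*sin(60) = -15.7224
y' = -2*sin(60) + 17*cos(60) = 6.7679

(-15.7224, 6.7679)


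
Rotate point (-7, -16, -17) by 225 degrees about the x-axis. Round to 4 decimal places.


x' = -7
y' = -16*cos(225) - -17*sin(225) = -0.7071
z' = -16*sin(225) + -17*cos(225) = 23.3345

(-7, -0.7071, 23.3345)


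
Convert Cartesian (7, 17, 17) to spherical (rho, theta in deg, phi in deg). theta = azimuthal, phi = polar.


rho = sqrt(7^2 + 17^2 + 17^2) = 25.04
theta = atan2(17, 7) = 67.6199 deg
phi = acos(17/25.04) = 47.2411 deg

rho = 25.04, theta = 67.6199 deg, phi = 47.2411 deg


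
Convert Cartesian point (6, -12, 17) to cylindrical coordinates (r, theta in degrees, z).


r = sqrt(6^2 + (-12)^2) = 13.4164
theta = atan2(-12, 6) = 296.5651 deg
z = 17

r = 13.4164, theta = 296.5651 deg, z = 17


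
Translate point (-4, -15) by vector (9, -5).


Translation: (x+dx, y+dy) = (-4+9, -15+-5) = (5, -20)

(5, -20)


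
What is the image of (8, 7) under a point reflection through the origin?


Reflection through origin: (x, y) -> (-x, -y)
(8, 7) -> (-8, -7)

(-8, -7)


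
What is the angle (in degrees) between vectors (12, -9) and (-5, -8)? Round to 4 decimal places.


dot = 12*-5 + -9*-8 = 12
|u| = 15, |v| = 9.434
cos(angle) = 0.0848
angle = 85.1355 degrees

85.1355 degrees


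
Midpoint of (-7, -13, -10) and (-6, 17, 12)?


Midpoint = ((-7+-6)/2, (-13+17)/2, (-10+12)/2) = (-6.5, 2, 1)

(-6.5, 2, 1)


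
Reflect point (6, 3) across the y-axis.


Reflection across y-axis: (x, y) -> (-x, y)
(6, 3) -> (-6, 3)

(-6, 3)


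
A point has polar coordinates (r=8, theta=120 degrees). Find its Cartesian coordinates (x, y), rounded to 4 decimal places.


x = 8 * cos(120) = -4
y = 8 * sin(120) = 6.9282

(-4, 6.9282)


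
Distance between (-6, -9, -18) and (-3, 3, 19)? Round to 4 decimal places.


d = sqrt((-3--6)^2 + (3--9)^2 + (19--18)^2) = 39.0128

39.0128


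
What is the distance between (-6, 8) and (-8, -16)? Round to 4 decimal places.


d = sqrt((-8--6)^2 + (-16-8)^2) = 24.0832

24.0832


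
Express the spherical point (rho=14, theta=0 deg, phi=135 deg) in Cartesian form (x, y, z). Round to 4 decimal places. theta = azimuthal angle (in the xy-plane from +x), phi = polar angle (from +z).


x = 14 * sin(135) * cos(0) = 9.8995
y = 14 * sin(135) * sin(0) = 0
z = 14 * cos(135) = -9.8995

(9.8995, 0, -9.8995)


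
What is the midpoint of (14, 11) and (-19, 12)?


Midpoint = ((14+-19)/2, (11+12)/2) = (-2.5, 11.5)

(-2.5, 11.5)


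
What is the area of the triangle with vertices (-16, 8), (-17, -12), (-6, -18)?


Area = |x1(y2-y3) + x2(y3-y1) + x3(y1-y2)| / 2
= |-16*(-12--18) + -17*(-18-8) + -6*(8--12)| / 2
= 113

113


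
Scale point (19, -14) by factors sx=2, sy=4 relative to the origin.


Scaling: (x*sx, y*sy) = (19*2, -14*4) = (38, -56)

(38, -56)


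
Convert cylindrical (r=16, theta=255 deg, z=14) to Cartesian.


x = 16 * cos(255) = -4.1411
y = 16 * sin(255) = -15.4548
z = 14

(-4.1411, -15.4548, 14)


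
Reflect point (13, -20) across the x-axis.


Reflection across x-axis: (x, y) -> (x, -y)
(13, -20) -> (13, 20)

(13, 20)


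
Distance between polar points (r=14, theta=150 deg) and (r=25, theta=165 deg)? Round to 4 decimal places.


d = sqrt(r1^2 + r2^2 - 2*r1*r2*cos(t2-t1))
d = sqrt(14^2 + 25^2 - 2*14*25*cos(165-150)) = 12.0354

12.0354


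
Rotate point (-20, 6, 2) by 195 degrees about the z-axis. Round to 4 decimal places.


x' = -20*cos(195) - 6*sin(195) = 20.8714
y' = -20*sin(195) + 6*cos(195) = -0.6192
z' = 2

(20.8714, -0.6192, 2)


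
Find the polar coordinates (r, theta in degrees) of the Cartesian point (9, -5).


r = sqrt(9^2 + (-5)^2) = 10.2956
theta = atan2(-5, 9) = 330.9454 degrees

r = 10.2956, theta = 330.9454 degrees


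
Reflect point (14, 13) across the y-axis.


Reflection across y-axis: (x, y) -> (-x, y)
(14, 13) -> (-14, 13)

(-14, 13)


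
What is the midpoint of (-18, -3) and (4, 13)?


Midpoint = ((-18+4)/2, (-3+13)/2) = (-7, 5)

(-7, 5)


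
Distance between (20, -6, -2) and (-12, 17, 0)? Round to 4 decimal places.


d = sqrt((-12-20)^2 + (17--6)^2 + (0--2)^2) = 39.4588

39.4588


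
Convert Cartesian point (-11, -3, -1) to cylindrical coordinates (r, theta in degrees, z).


r = sqrt((-11)^2 + (-3)^2) = 11.4018
theta = atan2(-3, -11) = 195.2551 deg
z = -1

r = 11.4018, theta = 195.2551 deg, z = -1


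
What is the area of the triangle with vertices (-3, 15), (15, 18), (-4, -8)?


Area = |x1(y2-y3) + x2(y3-y1) + x3(y1-y2)| / 2
= |-3*(18--8) + 15*(-8-15) + -4*(15-18)| / 2
= 205.5

205.5


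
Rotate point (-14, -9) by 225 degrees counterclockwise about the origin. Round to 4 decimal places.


x' = -14*cos(225) - -9*sin(225) = 3.5355
y' = -14*sin(225) + -9*cos(225) = 16.2635

(3.5355, 16.2635)


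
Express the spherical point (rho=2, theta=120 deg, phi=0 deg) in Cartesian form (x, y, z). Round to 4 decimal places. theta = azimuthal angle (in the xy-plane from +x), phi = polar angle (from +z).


x = 2 * sin(0) * cos(120) = 0
y = 2 * sin(0) * sin(120) = 0
z = 2 * cos(0) = 2

(0, 0, 2)


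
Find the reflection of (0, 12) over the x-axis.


Reflection across x-axis: (x, y) -> (x, -y)
(0, 12) -> (0, -12)

(0, -12)


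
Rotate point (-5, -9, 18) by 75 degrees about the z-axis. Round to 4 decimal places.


x' = -5*cos(75) - -9*sin(75) = 7.3992
y' = -5*sin(75) + -9*cos(75) = -7.159
z' = 18

(7.3992, -7.159, 18)


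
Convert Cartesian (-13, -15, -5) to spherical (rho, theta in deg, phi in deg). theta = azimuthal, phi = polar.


rho = sqrt((-13)^2 + (-15)^2 + (-5)^2) = 20.4695
theta = atan2(-15, -13) = 229.0856 deg
phi = acos(-5/20.4695) = 104.1385 deg

rho = 20.4695, theta = 229.0856 deg, phi = 104.1385 deg


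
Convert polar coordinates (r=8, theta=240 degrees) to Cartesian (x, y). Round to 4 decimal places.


x = 8 * cos(240) = -4
y = 8 * sin(240) = -6.9282

(-4, -6.9282)


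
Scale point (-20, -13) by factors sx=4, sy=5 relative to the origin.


Scaling: (x*sx, y*sy) = (-20*4, -13*5) = (-80, -65)

(-80, -65)


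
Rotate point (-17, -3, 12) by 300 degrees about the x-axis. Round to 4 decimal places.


x' = -17
y' = -3*cos(300) - 12*sin(300) = 8.8923
z' = -3*sin(300) + 12*cos(300) = 8.5981

(-17, 8.8923, 8.5981)


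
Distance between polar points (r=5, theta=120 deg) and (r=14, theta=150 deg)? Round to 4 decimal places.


d = sqrt(r1^2 + r2^2 - 2*r1*r2*cos(t2-t1))
d = sqrt(5^2 + 14^2 - 2*5*14*cos(150-120)) = 9.9878

9.9878


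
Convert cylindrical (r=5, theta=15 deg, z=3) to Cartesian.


x = 5 * cos(15) = 4.8296
y = 5 * sin(15) = 1.2941
z = 3

(4.8296, 1.2941, 3)


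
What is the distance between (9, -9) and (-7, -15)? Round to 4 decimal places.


d = sqrt((-7-9)^2 + (-15--9)^2) = 17.088

17.088


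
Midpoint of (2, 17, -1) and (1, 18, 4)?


Midpoint = ((2+1)/2, (17+18)/2, (-1+4)/2) = (1.5, 17.5, 1.5)

(1.5, 17.5, 1.5)


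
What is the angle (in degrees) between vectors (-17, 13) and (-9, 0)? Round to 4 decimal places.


dot = -17*-9 + 13*0 = 153
|u| = 21.4009, |v| = 9
cos(angle) = 0.7944
angle = 37.4054 degrees

37.4054 degrees


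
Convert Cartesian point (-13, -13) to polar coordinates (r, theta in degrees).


r = sqrt((-13)^2 + (-13)^2) = 18.3848
theta = atan2(-13, -13) = 225 degrees

r = 18.3848, theta = 225 degrees


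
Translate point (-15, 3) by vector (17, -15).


Translation: (x+dx, y+dy) = (-15+17, 3+-15) = (2, -12)

(2, -12)


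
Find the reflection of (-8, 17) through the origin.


Reflection through origin: (x, y) -> (-x, -y)
(-8, 17) -> (8, -17)

(8, -17)


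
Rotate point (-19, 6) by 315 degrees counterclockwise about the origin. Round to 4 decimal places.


x' = -19*cos(315) - 6*sin(315) = -9.1924
y' = -19*sin(315) + 6*cos(315) = 17.6777

(-9.1924, 17.6777)


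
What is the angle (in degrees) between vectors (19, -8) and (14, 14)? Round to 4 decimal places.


dot = 19*14 + -8*14 = 154
|u| = 20.6155, |v| = 19.799
cos(angle) = 0.3773
angle = 67.8337 degrees

67.8337 degrees


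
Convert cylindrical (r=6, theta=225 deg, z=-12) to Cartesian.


x = 6 * cos(225) = -4.2426
y = 6 * sin(225) = -4.2426
z = -12

(-4.2426, -4.2426, -12)


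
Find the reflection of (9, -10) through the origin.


Reflection through origin: (x, y) -> (-x, -y)
(9, -10) -> (-9, 10)

(-9, 10)


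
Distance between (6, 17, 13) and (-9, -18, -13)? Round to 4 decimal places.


d = sqrt((-9-6)^2 + (-18-17)^2 + (-13-13)^2) = 46.1086

46.1086


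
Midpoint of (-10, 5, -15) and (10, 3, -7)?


Midpoint = ((-10+10)/2, (5+3)/2, (-15+-7)/2) = (0, 4, -11)

(0, 4, -11)


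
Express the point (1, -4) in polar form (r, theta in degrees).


r = sqrt(1^2 + (-4)^2) = 4.1231
theta = atan2(-4, 1) = 284.0362 degrees

r = 4.1231, theta = 284.0362 degrees


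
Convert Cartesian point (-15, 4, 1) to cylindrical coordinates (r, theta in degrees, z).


r = sqrt((-15)^2 + 4^2) = 15.5242
theta = atan2(4, -15) = 165.0686 deg
z = 1

r = 15.5242, theta = 165.0686 deg, z = 1


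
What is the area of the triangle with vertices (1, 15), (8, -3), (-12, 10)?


Area = |x1(y2-y3) + x2(y3-y1) + x3(y1-y2)| / 2
= |1*(-3-10) + 8*(10-15) + -12*(15--3)| / 2
= 134.5

134.5


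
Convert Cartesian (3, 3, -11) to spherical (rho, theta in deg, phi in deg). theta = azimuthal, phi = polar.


rho = sqrt(3^2 + 3^2 + (-11)^2) = 11.7898
theta = atan2(3, 3) = 45 deg
phi = acos(-11/11.7898) = 158.9086 deg

rho = 11.7898, theta = 45 deg, phi = 158.9086 deg


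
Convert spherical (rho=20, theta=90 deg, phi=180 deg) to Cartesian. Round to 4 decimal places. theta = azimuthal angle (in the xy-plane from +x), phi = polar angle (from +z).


x = 20 * sin(180) * cos(90) = 0
y = 20 * sin(180) * sin(90) = 0
z = 20 * cos(180) = -20

(0, 0, -20)


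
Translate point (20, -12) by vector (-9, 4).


Translation: (x+dx, y+dy) = (20+-9, -12+4) = (11, -8)

(11, -8)


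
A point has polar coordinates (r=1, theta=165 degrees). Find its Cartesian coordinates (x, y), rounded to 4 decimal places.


x = 1 * cos(165) = -0.9659
y = 1 * sin(165) = 0.2588

(-0.9659, 0.2588)


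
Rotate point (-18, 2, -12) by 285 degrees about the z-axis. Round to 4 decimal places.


x' = -18*cos(285) - 2*sin(285) = -2.7269
y' = -18*sin(285) + 2*cos(285) = 17.9043
z' = -12

(-2.7269, 17.9043, -12)


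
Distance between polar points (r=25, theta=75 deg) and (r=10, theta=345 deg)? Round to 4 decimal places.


d = sqrt(r1^2 + r2^2 - 2*r1*r2*cos(t2-t1))
d = sqrt(25^2 + 10^2 - 2*25*10*cos(345-75)) = 26.9258

26.9258


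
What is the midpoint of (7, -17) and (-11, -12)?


Midpoint = ((7+-11)/2, (-17+-12)/2) = (-2, -14.5)

(-2, -14.5)


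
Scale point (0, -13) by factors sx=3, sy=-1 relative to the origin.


Scaling: (x*sx, y*sy) = (0*3, -13*-1) = (0, 13)

(0, 13)


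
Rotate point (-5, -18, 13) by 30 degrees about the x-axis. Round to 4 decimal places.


x' = -5
y' = -18*cos(30) - 13*sin(30) = -22.0885
z' = -18*sin(30) + 13*cos(30) = 2.2583

(-5, -22.0885, 2.2583)


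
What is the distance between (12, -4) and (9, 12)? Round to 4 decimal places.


d = sqrt((9-12)^2 + (12--4)^2) = 16.2788

16.2788


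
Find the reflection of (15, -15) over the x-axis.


Reflection across x-axis: (x, y) -> (x, -y)
(15, -15) -> (15, 15)

(15, 15)


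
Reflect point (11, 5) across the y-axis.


Reflection across y-axis: (x, y) -> (-x, y)
(11, 5) -> (-11, 5)

(-11, 5)


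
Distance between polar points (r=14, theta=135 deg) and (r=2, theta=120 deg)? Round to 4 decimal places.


d = sqrt(r1^2 + r2^2 - 2*r1*r2*cos(t2-t1))
d = sqrt(14^2 + 2^2 - 2*14*2*cos(120-135)) = 12.0792

12.0792


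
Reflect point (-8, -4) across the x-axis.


Reflection across x-axis: (x, y) -> (x, -y)
(-8, -4) -> (-8, 4)

(-8, 4)


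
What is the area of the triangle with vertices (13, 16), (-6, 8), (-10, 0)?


Area = |x1(y2-y3) + x2(y3-y1) + x3(y1-y2)| / 2
= |13*(8-0) + -6*(0-16) + -10*(16-8)| / 2
= 60

60


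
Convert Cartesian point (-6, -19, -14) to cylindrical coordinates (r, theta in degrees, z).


r = sqrt((-6)^2 + (-19)^2) = 19.9249
theta = atan2(-19, -6) = 252.4744 deg
z = -14

r = 19.9249, theta = 252.4744 deg, z = -14


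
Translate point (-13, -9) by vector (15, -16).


Translation: (x+dx, y+dy) = (-13+15, -9+-16) = (2, -25)

(2, -25)


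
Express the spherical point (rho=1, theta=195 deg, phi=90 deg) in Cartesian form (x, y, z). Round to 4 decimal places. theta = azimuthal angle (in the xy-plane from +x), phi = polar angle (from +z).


x = 1 * sin(90) * cos(195) = -0.9659
y = 1 * sin(90) * sin(195) = -0.2588
z = 1 * cos(90) = 0

(-0.9659, -0.2588, 0)


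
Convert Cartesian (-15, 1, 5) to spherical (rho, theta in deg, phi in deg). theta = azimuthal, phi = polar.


rho = sqrt((-15)^2 + 1^2 + 5^2) = 15.843
theta = atan2(1, -15) = 176.1859 deg
phi = acos(5/15.843) = 71.6031 deg

rho = 15.843, theta = 176.1859 deg, phi = 71.6031 deg


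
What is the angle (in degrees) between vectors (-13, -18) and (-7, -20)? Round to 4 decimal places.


dot = -13*-7 + -18*-20 = 451
|u| = 22.2036, |v| = 21.1896
cos(angle) = 0.9586
angle = 16.5476 degrees

16.5476 degrees


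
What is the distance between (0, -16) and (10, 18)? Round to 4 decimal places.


d = sqrt((10-0)^2 + (18--16)^2) = 35.4401

35.4401


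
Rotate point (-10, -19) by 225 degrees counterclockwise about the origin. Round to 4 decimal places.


x' = -10*cos(225) - -19*sin(225) = -6.364
y' = -10*sin(225) + -19*cos(225) = 20.5061

(-6.364, 20.5061)


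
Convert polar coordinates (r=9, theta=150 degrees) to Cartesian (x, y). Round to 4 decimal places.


x = 9 * cos(150) = -7.7942
y = 9 * sin(150) = 4.5

(-7.7942, 4.5)


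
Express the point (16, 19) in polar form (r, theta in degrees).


r = sqrt(16^2 + 19^2) = 24.8395
theta = atan2(19, 16) = 49.8991 degrees

r = 24.8395, theta = 49.8991 degrees
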